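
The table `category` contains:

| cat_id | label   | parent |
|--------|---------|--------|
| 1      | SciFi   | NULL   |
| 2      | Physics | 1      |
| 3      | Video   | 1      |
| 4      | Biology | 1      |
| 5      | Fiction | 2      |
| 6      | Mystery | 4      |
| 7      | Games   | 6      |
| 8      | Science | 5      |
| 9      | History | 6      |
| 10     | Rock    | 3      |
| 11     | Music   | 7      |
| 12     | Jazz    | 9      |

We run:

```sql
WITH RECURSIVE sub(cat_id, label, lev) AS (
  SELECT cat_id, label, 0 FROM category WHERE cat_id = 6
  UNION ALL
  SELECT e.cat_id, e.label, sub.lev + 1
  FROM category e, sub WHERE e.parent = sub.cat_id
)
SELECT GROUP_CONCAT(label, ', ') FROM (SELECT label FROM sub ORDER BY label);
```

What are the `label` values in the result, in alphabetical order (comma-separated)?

Base: cat_id=6 (Mystery) at lev 0.
Iteration 1: rows with parent in {6} -> Games (id 7, lev 1), History (id 9, lev 1).
Iteration 2: rows with parent in {7,9} -> Music (id 11, lev 2), Jazz (id 12, lev 2).
Iteration 3: no rows with parent in {11,12}; recursion stops.

Games, History, Jazz, Music, Mystery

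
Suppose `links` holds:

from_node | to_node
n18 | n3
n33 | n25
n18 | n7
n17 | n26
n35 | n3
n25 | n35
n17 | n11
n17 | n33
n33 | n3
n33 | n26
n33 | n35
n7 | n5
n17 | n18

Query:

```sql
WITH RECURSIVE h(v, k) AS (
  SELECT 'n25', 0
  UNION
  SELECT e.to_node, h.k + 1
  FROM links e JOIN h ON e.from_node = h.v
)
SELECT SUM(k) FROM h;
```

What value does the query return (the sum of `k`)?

3

Base: (n25, k=0).
Iteration 1: edges from {n25} -> (n35, k=1).
Iteration 2: edges from {n35} -> (n3, k=2).
Iteration 3: no outgoing edges from {n3}; recursion stops.
SUM(k) = 0 + 1 + 2 = 3.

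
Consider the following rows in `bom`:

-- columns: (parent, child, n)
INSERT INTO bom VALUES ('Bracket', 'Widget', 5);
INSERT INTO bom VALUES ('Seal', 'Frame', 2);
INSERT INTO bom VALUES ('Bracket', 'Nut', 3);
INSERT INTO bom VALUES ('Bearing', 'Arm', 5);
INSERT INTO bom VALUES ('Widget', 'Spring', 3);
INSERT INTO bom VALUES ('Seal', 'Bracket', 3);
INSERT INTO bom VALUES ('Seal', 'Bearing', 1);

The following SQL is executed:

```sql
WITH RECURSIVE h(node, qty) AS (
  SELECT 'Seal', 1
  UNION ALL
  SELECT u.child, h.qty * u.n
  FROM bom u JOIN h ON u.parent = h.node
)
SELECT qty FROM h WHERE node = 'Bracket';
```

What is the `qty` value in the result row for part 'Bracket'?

Base: (Seal, qty=1).
Iteration 1: components of {Seal} -> Bearing = 1*1 = 1, Bracket = 1*3 = 3, Frame = 1*2 = 2.
Iteration 2: components of {Bearing,Bracket,Frame} -> Arm = 1*5 = 5, Nut = 3*3 = 9, Widget = 3*5 = 15.
Iteration 3: components of {Arm,Nut,Widget} -> Spring = 15*3 = 45.
Iteration 4: no further components; recursion stops.

3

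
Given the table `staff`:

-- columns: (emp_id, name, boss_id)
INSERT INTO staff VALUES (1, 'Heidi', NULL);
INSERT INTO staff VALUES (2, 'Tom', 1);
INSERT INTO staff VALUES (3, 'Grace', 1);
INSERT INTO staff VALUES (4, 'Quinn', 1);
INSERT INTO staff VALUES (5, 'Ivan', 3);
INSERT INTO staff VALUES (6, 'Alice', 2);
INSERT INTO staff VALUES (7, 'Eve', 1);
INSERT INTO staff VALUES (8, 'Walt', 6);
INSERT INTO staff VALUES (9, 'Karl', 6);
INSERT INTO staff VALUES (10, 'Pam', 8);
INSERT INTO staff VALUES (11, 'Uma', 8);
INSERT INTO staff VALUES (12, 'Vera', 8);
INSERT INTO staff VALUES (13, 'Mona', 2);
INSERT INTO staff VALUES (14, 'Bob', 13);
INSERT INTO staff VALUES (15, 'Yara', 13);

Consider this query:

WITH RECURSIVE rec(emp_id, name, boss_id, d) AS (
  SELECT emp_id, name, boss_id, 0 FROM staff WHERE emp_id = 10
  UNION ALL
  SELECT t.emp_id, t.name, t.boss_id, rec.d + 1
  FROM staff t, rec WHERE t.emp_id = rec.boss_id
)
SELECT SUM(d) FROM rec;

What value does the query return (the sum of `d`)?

Base: emp_id=10 (Pam), boss_id=8, d 0.
Iteration 1: join on emp_id=8 -> Walt (id 8, boss_id=6, d 1).
Iteration 2: join on emp_id=6 -> Alice (id 6, boss_id=2, d 2).
Iteration 3: join on emp_id=2 -> Tom (id 2, boss_id=1, d 3).
Iteration 4: join on emp_id=1 -> Heidi (id 1, boss_id=NULL, d 4).
Iteration 5: boss_id is NULL; no match; recursion stops.
SUM(d) = 0 + 1 + 2 + 3 + 4 = 10.

10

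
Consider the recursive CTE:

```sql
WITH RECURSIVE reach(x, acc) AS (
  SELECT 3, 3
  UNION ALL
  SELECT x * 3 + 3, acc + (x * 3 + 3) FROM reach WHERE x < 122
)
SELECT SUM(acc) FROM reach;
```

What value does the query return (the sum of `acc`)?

783

Base: x=3, acc=3.
Iteration 1: 3 < 122 holds -> x = 3 * 3 + 3 = 12, acc = 3 + 12 = 15.
Iteration 2: 12 < 122 holds -> x = 12 * 3 + 3 = 39, acc = 15 + 39 = 54.
Iteration 3: 39 < 122 holds -> x = 39 * 3 + 3 = 120, acc = 54 + 120 = 174.
Iteration 4: 120 < 122 holds -> x = 120 * 3 + 3 = 363, acc = 174 + 363 = 537.
Iteration 5: 363 < 122 fails; recursion stops.
SUM(acc) = 3 + 15 + 54 + 174 + 537 = 783.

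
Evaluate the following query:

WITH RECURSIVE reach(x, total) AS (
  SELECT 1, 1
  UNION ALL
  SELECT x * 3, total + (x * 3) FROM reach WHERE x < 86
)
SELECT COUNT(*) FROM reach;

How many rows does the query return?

Base: x=1, total=1.
Iteration 1: 1 < 86 holds -> x = 1 * 3 = 3, total = 1 + 3 = 4.
Iteration 2: 3 < 86 holds -> x = 3 * 3 = 9, total = 4 + 9 = 13.
Iteration 3: 9 < 86 holds -> x = 9 * 3 = 27, total = 13 + 27 = 40.
Iteration 4: 27 < 86 holds -> x = 27 * 3 = 81, total = 40 + 81 = 121.
Iteration 5: 81 < 86 holds -> x = 81 * 3 = 243, total = 121 + 243 = 364.
Iteration 6: 243 < 86 fails; recursion stops.
Total rows emitted: 6.

6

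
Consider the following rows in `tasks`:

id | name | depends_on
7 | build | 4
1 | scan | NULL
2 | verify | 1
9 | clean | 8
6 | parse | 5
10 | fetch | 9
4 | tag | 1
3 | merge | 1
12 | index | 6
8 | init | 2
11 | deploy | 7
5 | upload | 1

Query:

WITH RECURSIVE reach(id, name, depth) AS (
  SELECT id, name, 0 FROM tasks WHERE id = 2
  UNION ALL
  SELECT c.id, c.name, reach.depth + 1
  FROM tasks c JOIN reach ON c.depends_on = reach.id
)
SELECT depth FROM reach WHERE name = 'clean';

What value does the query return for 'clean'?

2

Base: id=2 (verify) at depth 0.
Iteration 1: rows with depends_on in {2} -> init (id 8, depth 1).
Iteration 2: rows with depends_on in {8} -> clean (id 9, depth 2).
Iteration 3: rows with depends_on in {9} -> fetch (id 10, depth 3).
Iteration 4: no rows with depends_on in {10}; recursion stops.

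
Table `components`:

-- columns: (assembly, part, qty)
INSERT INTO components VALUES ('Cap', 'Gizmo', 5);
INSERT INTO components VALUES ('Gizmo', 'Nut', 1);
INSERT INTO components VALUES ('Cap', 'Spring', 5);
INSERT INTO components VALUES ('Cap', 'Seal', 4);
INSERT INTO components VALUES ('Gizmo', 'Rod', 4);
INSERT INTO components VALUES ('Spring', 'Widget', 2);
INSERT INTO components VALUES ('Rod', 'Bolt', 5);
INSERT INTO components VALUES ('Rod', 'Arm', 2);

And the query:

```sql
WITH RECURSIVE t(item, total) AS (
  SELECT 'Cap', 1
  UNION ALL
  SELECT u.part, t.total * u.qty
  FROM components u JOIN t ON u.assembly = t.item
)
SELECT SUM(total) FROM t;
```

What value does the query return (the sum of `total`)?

190

Base: (Cap, total=1).
Iteration 1: components of {Cap} -> Gizmo = 1*5 = 5, Seal = 1*4 = 4, Spring = 1*5 = 5.
Iteration 2: components of {Gizmo,Seal,Spring} -> Nut = 5*1 = 5, Rod = 5*4 = 20, Widget = 5*2 = 10.
Iteration 3: components of {Nut,Rod,Widget} -> Arm = 20*2 = 40, Bolt = 20*5 = 100.
Iteration 4: no further components; recursion stops.
SUM(total) = 1 + 5 + 5 + 4 + 10 + 20 + 5 + 100 + 40 = 190.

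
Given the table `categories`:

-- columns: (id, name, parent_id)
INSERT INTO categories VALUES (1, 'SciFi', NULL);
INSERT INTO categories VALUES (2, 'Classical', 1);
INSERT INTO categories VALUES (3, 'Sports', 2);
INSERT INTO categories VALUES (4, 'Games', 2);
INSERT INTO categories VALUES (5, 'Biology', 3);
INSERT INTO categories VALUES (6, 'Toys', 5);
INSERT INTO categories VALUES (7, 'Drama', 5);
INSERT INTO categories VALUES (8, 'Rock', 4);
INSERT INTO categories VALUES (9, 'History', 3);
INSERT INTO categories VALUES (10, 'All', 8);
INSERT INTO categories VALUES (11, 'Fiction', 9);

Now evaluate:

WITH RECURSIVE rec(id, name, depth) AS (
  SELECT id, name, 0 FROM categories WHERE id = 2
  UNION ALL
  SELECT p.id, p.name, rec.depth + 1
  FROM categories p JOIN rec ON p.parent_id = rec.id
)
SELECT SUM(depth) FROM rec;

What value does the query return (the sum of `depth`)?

Base: id=2 (Classical) at depth 0.
Iteration 1: rows with parent_id in {2} -> Sports (id 3, depth 1), Games (id 4, depth 1).
Iteration 2: rows with parent_id in {3,4} -> Biology (id 5, depth 2), Rock (id 8, depth 2), History (id 9, depth 2).
Iteration 3: rows with parent_id in {5,8,9} -> Toys (id 6, depth 3), Drama (id 7, depth 3), All (id 10, depth 3), Fiction (id 11, depth 3).
Iteration 4: no rows with parent_id in {6,7,10,11}; recursion stops.
SUM(depth) = 0 + 1 + 1 + 2 + 2 + 2 + 3 + 3 + 3 + 3 = 20.

20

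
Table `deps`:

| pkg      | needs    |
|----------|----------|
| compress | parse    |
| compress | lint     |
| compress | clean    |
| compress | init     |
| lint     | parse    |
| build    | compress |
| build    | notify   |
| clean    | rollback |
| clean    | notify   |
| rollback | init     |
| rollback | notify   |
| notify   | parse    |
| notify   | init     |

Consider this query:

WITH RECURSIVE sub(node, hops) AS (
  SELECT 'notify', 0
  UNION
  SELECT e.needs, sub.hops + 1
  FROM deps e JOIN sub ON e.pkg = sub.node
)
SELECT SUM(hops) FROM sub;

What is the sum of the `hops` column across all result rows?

Base: (notify, hops=0).
Iteration 1: edges from {notify} -> (init, hops=1), (parse, hops=1).
Iteration 2: no outgoing edges from {init,parse}; recursion stops.
SUM(hops) = 0 + 1 + 1 = 2.

2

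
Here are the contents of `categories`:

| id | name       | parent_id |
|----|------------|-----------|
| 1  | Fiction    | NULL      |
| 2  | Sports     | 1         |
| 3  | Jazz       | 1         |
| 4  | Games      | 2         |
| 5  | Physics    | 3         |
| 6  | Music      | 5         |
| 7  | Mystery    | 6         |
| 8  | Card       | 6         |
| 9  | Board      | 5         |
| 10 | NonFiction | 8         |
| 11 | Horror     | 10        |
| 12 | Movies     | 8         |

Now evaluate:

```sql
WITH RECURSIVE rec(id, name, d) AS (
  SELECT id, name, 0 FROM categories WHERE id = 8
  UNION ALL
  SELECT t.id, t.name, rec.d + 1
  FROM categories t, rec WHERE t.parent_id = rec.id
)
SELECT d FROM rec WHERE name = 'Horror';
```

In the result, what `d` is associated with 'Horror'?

Base: id=8 (Card) at d 0.
Iteration 1: rows with parent_id in {8} -> NonFiction (id 10, d 1), Movies (id 12, d 1).
Iteration 2: rows with parent_id in {10,12} -> Horror (id 11, d 2).
Iteration 3: no rows with parent_id in {11}; recursion stops.

2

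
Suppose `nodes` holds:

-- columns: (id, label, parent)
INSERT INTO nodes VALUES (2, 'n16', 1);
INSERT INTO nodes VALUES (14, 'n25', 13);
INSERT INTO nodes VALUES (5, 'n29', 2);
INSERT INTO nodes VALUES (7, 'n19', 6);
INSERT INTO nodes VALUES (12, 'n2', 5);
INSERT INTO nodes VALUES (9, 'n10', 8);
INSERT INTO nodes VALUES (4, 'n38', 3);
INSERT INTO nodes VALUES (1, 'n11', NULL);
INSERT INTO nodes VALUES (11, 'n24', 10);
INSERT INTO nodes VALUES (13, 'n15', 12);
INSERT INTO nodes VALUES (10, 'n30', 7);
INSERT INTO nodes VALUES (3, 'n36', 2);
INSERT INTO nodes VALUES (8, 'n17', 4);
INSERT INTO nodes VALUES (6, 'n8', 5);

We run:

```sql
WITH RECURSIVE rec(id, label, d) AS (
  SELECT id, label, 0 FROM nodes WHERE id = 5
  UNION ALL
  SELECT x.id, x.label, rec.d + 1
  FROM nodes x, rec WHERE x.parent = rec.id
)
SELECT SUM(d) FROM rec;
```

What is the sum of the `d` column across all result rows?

Base: id=5 (n29) at d 0.
Iteration 1: rows with parent in {5} -> n8 (id 6, d 1), n2 (id 12, d 1).
Iteration 2: rows with parent in {6,12} -> n19 (id 7, d 2), n15 (id 13, d 2).
Iteration 3: rows with parent in {7,13} -> n30 (id 10, d 3), n25 (id 14, d 3).
Iteration 4: rows with parent in {10,14} -> n24 (id 11, d 4).
Iteration 5: no rows with parent in {11}; recursion stops.
SUM(d) = 0 + 1 + 1 + 2 + 2 + 3 + 3 + 4 = 16.

16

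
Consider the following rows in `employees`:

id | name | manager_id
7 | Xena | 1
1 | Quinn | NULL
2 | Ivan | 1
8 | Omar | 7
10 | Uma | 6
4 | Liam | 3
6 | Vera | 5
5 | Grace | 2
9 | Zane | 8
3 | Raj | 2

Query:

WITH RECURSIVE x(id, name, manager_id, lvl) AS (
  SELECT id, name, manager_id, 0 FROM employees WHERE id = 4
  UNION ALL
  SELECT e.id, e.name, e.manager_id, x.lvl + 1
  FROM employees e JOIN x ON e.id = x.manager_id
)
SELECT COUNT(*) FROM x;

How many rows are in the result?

4

Base: id=4 (Liam), manager_id=3, lvl 0.
Iteration 1: join on id=3 -> Raj (id 3, manager_id=2, lvl 1).
Iteration 2: join on id=2 -> Ivan (id 2, manager_id=1, lvl 2).
Iteration 3: join on id=1 -> Quinn (id 1, manager_id=NULL, lvl 3).
Iteration 4: manager_id is NULL; no match; recursion stops.
Total rows emitted: 4.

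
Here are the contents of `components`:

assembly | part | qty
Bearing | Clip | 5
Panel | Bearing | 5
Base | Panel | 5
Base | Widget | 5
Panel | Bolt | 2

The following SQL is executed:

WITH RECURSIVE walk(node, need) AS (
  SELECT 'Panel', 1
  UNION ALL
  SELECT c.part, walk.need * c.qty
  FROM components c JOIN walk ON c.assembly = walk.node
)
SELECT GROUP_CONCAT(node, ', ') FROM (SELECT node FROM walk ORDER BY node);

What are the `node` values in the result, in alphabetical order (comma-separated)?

Base: (Panel, need=1).
Iteration 1: components of {Panel} -> Bearing = 1*5 = 5, Bolt = 1*2 = 2.
Iteration 2: components of {Bearing,Bolt} -> Clip = 5*5 = 25.
Iteration 3: no further components; recursion stops.

Bearing, Bolt, Clip, Panel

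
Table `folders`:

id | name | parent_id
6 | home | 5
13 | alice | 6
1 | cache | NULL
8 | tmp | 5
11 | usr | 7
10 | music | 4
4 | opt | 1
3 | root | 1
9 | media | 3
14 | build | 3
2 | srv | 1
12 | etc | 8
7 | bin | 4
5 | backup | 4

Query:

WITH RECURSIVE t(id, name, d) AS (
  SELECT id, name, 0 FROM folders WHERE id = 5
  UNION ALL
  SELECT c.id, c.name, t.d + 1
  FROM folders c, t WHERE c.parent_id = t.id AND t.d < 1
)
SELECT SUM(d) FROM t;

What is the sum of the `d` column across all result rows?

2

Base: id=5 (backup) at d 0.
Iteration 1: rows with parent_id in {5} -> home (id 6, d 1), tmp (id 8, d 1).
Iteration 2: d < 1 fails for all current rows; recursion stops.
SUM(d) = 0 + 1 + 1 = 2.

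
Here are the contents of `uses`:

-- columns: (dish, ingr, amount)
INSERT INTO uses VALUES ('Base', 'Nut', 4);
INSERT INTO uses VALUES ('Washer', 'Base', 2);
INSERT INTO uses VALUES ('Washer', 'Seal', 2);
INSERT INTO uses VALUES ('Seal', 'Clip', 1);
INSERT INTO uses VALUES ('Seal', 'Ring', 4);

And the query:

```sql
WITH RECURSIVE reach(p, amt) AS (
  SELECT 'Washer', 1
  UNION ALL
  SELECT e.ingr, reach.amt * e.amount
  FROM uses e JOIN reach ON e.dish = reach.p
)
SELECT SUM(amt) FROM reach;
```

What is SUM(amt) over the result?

Base: (Washer, amt=1).
Iteration 1: components of {Washer} -> Base = 1*2 = 2, Seal = 1*2 = 2.
Iteration 2: components of {Base,Seal} -> Clip = 2*1 = 2, Nut = 2*4 = 8, Ring = 2*4 = 8.
Iteration 3: no further components; recursion stops.
SUM(amt) = 1 + 2 + 2 + 8 + 8 + 2 = 23.

23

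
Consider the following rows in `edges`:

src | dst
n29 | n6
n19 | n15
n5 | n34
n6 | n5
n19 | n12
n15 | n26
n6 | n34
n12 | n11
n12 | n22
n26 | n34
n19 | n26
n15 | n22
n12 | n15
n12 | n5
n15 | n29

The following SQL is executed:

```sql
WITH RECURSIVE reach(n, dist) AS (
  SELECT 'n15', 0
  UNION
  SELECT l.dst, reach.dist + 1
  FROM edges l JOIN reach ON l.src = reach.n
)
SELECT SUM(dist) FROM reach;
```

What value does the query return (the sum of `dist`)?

17

Base: (n15, dist=0).
Iteration 1: edges from {n15} -> (n22, dist=1), (n26, dist=1), (n29, dist=1).
Iteration 2: edges from {n22,n26,n29} -> (n34, dist=2), (n6, dist=2).
Iteration 3: edges from {n34,n6} -> (n34, dist=3), (n5, dist=3).
Iteration 4: edges from {n34,n5} -> (n34, dist=4).
Iteration 5: no outgoing edges from {n34}; recursion stops.
SUM(dist) = 0 + 1 + 1 + 1 + 2 + 2 + 3 + 3 + 4 = 17.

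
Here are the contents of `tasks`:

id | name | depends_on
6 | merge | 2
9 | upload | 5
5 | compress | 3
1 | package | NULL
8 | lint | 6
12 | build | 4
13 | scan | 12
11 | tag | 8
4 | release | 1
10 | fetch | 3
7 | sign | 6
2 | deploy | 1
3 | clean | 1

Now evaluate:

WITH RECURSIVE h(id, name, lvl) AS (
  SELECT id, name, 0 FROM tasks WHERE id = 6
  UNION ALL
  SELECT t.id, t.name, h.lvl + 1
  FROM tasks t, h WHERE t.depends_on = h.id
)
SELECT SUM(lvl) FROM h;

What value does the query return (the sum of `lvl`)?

Base: id=6 (merge) at lvl 0.
Iteration 1: rows with depends_on in {6} -> sign (id 7, lvl 1), lint (id 8, lvl 1).
Iteration 2: rows with depends_on in {7,8} -> tag (id 11, lvl 2).
Iteration 3: no rows with depends_on in {11}; recursion stops.
SUM(lvl) = 0 + 1 + 1 + 2 = 4.

4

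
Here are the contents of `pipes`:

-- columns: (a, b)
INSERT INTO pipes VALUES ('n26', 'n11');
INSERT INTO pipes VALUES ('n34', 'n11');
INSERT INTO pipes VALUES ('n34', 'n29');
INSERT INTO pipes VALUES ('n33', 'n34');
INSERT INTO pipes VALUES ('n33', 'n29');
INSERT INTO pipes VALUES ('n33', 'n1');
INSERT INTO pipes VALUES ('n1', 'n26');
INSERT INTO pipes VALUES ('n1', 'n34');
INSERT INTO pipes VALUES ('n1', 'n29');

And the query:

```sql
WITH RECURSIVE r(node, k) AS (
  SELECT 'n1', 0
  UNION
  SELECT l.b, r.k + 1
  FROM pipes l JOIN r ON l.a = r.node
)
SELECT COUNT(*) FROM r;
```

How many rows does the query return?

Base: (n1, k=0).
Iteration 1: edges from {n1} -> (n26, k=1), (n29, k=1), (n34, k=1).
Iteration 2: edges from {n26,n29,n34} -> (n11, k=2), (n29, k=2). [UNION drops 1 duplicate row(s)]
Iteration 3: no outgoing edges from {n11,n29}; recursion stops.
Total rows emitted: 6.

6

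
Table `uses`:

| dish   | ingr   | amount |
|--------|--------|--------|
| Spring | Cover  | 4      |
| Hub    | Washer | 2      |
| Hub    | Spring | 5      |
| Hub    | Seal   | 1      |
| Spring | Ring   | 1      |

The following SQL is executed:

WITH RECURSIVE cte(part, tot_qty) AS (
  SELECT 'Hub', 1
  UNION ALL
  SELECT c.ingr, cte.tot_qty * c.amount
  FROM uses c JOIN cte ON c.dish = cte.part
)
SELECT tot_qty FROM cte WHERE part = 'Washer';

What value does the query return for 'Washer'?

2

Base: (Hub, tot_qty=1).
Iteration 1: components of {Hub} -> Seal = 1*1 = 1, Spring = 1*5 = 5, Washer = 1*2 = 2.
Iteration 2: components of {Seal,Spring,Washer} -> Cover = 5*4 = 20, Ring = 5*1 = 5.
Iteration 3: no further components; recursion stops.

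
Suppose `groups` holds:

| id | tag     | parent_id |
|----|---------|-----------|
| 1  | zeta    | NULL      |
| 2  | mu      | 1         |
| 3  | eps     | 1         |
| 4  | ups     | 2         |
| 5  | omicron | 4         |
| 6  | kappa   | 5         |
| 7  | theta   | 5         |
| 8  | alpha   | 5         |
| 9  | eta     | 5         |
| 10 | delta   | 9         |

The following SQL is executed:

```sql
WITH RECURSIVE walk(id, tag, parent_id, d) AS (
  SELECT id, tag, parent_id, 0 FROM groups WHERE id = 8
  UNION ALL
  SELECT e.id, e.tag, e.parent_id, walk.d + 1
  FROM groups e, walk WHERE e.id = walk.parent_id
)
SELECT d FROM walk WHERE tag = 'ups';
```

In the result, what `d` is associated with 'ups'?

Base: id=8 (alpha), parent_id=5, d 0.
Iteration 1: join on id=5 -> omicron (id 5, parent_id=4, d 1).
Iteration 2: join on id=4 -> ups (id 4, parent_id=2, d 2).
Iteration 3: join on id=2 -> mu (id 2, parent_id=1, d 3).
Iteration 4: join on id=1 -> zeta (id 1, parent_id=NULL, d 4).
Iteration 5: parent_id is NULL; no match; recursion stops.

2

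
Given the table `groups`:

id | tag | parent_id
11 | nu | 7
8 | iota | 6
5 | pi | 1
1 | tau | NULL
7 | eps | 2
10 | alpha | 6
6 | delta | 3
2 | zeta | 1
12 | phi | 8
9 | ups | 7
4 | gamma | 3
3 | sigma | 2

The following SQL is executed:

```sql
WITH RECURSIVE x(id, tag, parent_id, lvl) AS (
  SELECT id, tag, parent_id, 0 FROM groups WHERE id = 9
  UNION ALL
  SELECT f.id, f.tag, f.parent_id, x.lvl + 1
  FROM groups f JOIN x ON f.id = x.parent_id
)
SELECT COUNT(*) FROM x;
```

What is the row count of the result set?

Base: id=9 (ups), parent_id=7, lvl 0.
Iteration 1: join on id=7 -> eps (id 7, parent_id=2, lvl 1).
Iteration 2: join on id=2 -> zeta (id 2, parent_id=1, lvl 2).
Iteration 3: join on id=1 -> tau (id 1, parent_id=NULL, lvl 3).
Iteration 4: parent_id is NULL; no match; recursion stops.
Total rows emitted: 4.

4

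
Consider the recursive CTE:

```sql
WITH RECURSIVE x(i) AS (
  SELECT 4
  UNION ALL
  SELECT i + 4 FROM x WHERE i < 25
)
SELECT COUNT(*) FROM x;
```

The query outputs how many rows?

Base: i=4.
Iteration 1: 4 < 25 holds -> i = 4 + 4 = 8.
Iteration 2: 8 < 25 holds -> i = 8 + 4 = 12.
Iteration 3: 12 < 25 holds -> i = 12 + 4 = 16.
Iteration 4: 16 < 25 holds -> i = 16 + 4 = 20.
Iteration 5: 20 < 25 holds -> i = 20 + 4 = 24.
Iteration 6: 24 < 25 holds -> i = 24 + 4 = 28.
Iteration 7: 28 < 25 fails; recursion stops.
Total rows emitted: 7.

7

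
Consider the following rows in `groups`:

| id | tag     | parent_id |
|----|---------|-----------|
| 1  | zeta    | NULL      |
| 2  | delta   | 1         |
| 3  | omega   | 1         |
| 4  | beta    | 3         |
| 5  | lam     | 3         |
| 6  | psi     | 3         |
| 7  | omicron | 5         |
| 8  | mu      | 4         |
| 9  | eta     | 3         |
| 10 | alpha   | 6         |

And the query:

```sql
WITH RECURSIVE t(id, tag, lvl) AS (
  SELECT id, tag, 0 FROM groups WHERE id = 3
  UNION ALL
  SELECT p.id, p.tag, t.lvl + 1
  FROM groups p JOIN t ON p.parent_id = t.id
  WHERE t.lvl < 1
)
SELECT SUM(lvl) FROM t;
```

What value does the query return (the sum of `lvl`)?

4

Base: id=3 (omega) at lvl 0.
Iteration 1: rows with parent_id in {3} -> beta (id 4, lvl 1), lam (id 5, lvl 1), psi (id 6, lvl 1), eta (id 9, lvl 1).
Iteration 2: lvl < 1 fails for all current rows; recursion stops.
SUM(lvl) = 0 + 1 + 1 + 1 + 1 = 4.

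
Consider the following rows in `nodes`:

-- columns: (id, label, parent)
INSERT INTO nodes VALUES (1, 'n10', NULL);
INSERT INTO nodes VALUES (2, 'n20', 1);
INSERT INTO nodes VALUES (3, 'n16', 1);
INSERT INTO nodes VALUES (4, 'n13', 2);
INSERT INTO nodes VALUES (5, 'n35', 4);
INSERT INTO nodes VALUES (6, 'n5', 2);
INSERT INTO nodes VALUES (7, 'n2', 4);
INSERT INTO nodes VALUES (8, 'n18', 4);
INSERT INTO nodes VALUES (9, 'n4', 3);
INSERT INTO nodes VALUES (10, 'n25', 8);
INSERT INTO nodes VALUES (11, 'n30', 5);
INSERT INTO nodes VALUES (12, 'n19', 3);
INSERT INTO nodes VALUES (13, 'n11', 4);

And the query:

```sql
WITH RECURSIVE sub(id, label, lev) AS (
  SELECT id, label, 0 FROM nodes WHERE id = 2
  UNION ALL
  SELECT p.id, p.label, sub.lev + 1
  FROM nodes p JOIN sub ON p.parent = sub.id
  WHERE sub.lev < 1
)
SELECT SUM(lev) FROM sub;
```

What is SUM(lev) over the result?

Base: id=2 (n20) at lev 0.
Iteration 1: rows with parent in {2} -> n13 (id 4, lev 1), n5 (id 6, lev 1).
Iteration 2: lev < 1 fails for all current rows; recursion stops.
SUM(lev) = 0 + 1 + 1 = 2.

2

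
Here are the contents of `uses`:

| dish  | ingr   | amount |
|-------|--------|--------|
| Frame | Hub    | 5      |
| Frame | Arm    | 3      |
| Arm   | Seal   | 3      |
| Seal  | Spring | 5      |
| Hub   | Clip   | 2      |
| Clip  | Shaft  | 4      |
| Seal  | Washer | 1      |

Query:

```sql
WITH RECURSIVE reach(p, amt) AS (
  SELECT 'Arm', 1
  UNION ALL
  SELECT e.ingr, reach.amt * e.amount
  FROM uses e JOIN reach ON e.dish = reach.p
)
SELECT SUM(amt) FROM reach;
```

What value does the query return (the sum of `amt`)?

22

Base: (Arm, amt=1).
Iteration 1: components of {Arm} -> Seal = 1*3 = 3.
Iteration 2: components of {Seal} -> Spring = 3*5 = 15, Washer = 3*1 = 3.
Iteration 3: no further components; recursion stops.
SUM(amt) = 1 + 3 + 15 + 3 = 22.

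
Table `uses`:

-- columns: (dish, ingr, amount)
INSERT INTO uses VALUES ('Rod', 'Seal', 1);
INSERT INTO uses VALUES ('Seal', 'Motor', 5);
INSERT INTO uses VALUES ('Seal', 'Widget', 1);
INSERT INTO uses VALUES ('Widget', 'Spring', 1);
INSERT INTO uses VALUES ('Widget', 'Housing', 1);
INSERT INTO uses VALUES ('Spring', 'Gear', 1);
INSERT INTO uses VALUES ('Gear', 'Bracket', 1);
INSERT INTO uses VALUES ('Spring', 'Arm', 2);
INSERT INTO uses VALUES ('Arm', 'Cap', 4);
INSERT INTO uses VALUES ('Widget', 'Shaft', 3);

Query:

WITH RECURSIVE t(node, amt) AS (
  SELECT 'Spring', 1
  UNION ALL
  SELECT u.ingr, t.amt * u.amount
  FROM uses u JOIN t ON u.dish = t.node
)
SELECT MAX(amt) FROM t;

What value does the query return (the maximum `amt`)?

Base: (Spring, amt=1).
Iteration 1: components of {Spring} -> Arm = 1*2 = 2, Gear = 1*1 = 1.
Iteration 2: components of {Arm,Gear} -> Bracket = 1*1 = 1, Cap = 2*4 = 8.
Iteration 3: no further components; recursion stops.
amt values: 1, 1, 2, 1, 8; the maximum is 8.

8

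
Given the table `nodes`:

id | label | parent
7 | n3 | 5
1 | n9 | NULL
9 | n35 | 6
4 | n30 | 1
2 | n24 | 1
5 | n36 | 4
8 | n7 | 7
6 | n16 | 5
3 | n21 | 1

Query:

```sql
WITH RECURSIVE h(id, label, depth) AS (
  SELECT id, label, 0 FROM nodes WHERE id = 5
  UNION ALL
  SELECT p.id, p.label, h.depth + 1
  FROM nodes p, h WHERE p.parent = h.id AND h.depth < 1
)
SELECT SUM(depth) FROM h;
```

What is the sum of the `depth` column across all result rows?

2

Base: id=5 (n36) at depth 0.
Iteration 1: rows with parent in {5} -> n16 (id 6, depth 1), n3 (id 7, depth 1).
Iteration 2: depth < 1 fails for all current rows; recursion stops.
SUM(depth) = 0 + 1 + 1 = 2.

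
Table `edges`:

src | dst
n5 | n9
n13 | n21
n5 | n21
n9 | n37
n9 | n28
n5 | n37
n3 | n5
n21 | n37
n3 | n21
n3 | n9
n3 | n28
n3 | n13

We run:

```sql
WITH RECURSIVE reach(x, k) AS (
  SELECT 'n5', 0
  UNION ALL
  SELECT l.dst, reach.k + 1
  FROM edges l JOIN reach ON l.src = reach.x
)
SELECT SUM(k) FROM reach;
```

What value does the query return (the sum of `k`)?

Base: (n5, k=0).
Iteration 1: edges from {n5} -> (n21, k=1), (n37, k=1), (n9, k=1).
Iteration 2: edges from {n21,n37,n9} -> (n28, k=2), (n37, k=2) x2. [UNION ALL keeps all 3 new rows, including repeats]
Iteration 3: no outgoing edges from {n28,n37}; recursion stops.
SUM(k) = 0 + 1 + 1 + 1 + 2 + 2 + 2 = 9.

9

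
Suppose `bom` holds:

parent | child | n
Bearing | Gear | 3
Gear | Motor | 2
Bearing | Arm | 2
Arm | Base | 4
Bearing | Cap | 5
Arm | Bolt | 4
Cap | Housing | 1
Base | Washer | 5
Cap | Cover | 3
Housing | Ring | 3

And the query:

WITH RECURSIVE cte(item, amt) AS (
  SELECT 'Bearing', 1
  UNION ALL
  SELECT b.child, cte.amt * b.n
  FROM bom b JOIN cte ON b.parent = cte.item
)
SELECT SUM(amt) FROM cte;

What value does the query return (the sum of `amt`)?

108

Base: (Bearing, amt=1).
Iteration 1: components of {Bearing} -> Arm = 1*2 = 2, Cap = 1*5 = 5, Gear = 1*3 = 3.
Iteration 2: components of {Arm,Cap,Gear} -> Base = 2*4 = 8, Bolt = 2*4 = 8, Cover = 5*3 = 15, Housing = 5*1 = 5, Motor = 3*2 = 6.
Iteration 3: components of {Base,Bolt,Cover,Housing,Motor} -> Ring = 5*3 = 15, Washer = 8*5 = 40.
Iteration 4: no further components; recursion stops.
SUM(amt) = 1 + 3 + 2 + 5 + 6 + 8 + 8 + 5 + 15 + 40 + 15 = 108.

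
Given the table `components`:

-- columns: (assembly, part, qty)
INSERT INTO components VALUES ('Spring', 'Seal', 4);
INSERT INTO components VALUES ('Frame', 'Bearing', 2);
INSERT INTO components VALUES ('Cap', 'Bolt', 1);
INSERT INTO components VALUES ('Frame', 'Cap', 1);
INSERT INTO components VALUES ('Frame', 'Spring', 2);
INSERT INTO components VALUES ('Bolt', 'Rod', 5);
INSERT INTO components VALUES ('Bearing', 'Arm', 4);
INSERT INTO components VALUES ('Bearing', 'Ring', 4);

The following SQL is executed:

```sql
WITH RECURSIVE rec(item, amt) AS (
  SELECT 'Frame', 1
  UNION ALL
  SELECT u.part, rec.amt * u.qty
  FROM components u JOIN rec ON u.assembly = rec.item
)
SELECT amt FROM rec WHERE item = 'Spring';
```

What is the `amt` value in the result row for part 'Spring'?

Base: (Frame, amt=1).
Iteration 1: components of {Frame} -> Bearing = 1*2 = 2, Cap = 1*1 = 1, Spring = 1*2 = 2.
Iteration 2: components of {Bearing,Cap,Spring} -> Arm = 2*4 = 8, Bolt = 1*1 = 1, Ring = 2*4 = 8, Seal = 2*4 = 8.
Iteration 3: components of {Arm,Bolt,Ring,Seal} -> Rod = 1*5 = 5.
Iteration 4: no further components; recursion stops.

2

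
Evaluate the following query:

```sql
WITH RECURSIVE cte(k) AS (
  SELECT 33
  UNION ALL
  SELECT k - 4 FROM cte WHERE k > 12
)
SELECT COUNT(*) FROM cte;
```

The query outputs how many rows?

Base: k=33.
Iteration 1: 33 > 12 holds -> k = 33 - 4 = 29.
Iteration 2: 29 > 12 holds -> k = 29 - 4 = 25.
Iteration 3: 25 > 12 holds -> k = 25 - 4 = 21.
Iteration 4: 21 > 12 holds -> k = 21 - 4 = 17.
Iteration 5: 17 > 12 holds -> k = 17 - 4 = 13.
Iteration 6: 13 > 12 holds -> k = 13 - 4 = 9.
Iteration 7: 9 > 12 fails; recursion stops.
Total rows emitted: 7.

7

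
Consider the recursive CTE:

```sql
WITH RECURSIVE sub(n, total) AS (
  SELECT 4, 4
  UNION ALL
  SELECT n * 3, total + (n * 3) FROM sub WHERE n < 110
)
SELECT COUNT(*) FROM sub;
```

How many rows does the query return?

Base: n=4, total=4.
Iteration 1: 4 < 110 holds -> n = 4 * 3 = 12, total = 4 + 12 = 16.
Iteration 2: 12 < 110 holds -> n = 12 * 3 = 36, total = 16 + 36 = 52.
Iteration 3: 36 < 110 holds -> n = 36 * 3 = 108, total = 52 + 108 = 160.
Iteration 4: 108 < 110 holds -> n = 108 * 3 = 324, total = 160 + 324 = 484.
Iteration 5: 324 < 110 fails; recursion stops.
Total rows emitted: 5.

5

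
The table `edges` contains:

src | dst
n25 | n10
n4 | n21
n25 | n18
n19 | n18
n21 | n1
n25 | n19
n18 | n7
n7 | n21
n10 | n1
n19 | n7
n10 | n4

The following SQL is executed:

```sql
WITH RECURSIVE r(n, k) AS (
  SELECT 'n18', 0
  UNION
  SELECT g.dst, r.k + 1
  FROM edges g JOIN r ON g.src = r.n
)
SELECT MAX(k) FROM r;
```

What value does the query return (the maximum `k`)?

3

Base: (n18, k=0).
Iteration 1: edges from {n18} -> (n7, k=1).
Iteration 2: edges from {n7} -> (n21, k=2).
Iteration 3: edges from {n21} -> (n1, k=3).
Iteration 4: no outgoing edges from {n1}; recursion stops.
k values: 0, 1, 2, 3; the maximum is 3.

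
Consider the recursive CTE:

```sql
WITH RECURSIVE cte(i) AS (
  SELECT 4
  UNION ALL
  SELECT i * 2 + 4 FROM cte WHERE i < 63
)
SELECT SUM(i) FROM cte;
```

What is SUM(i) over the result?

228

Base: i=4.
Iteration 1: 4 < 63 holds -> i = 4 * 2 + 4 = 12.
Iteration 2: 12 < 63 holds -> i = 12 * 2 + 4 = 28.
Iteration 3: 28 < 63 holds -> i = 28 * 2 + 4 = 60.
Iteration 4: 60 < 63 holds -> i = 60 * 2 + 4 = 124.
Iteration 5: 124 < 63 fails; recursion stops.
SUM(i) = 4 + 12 + 28 + 60 + 124 = 228.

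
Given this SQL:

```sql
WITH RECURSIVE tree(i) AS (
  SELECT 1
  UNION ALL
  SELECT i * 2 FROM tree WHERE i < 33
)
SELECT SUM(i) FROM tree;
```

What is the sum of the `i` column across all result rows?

127

Base: i=1.
Iteration 1: 1 < 33 holds -> i = 1 * 2 = 2.
Iteration 2: 2 < 33 holds -> i = 2 * 2 = 4.
Iteration 3: 4 < 33 holds -> i = 4 * 2 = 8.
Iteration 4: 8 < 33 holds -> i = 8 * 2 = 16.
Iteration 5: 16 < 33 holds -> i = 16 * 2 = 32.
Iteration 6: 32 < 33 holds -> i = 32 * 2 = 64.
Iteration 7: 64 < 33 fails; recursion stops.
SUM(i) = 1 + 2 + 4 + 8 + 16 + 32 + 64 = 127.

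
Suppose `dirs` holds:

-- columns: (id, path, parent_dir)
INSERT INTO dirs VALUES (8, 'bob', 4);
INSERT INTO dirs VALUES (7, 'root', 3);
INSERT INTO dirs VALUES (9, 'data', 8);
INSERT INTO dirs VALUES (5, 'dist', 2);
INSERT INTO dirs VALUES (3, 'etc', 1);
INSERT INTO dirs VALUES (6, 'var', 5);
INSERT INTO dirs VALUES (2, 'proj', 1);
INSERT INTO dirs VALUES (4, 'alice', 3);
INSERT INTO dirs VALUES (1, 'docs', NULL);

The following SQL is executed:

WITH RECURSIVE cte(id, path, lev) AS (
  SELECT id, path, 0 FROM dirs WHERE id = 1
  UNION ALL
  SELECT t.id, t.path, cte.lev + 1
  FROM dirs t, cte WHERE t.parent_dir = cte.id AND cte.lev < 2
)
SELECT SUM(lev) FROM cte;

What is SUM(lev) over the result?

8

Base: id=1 (docs) at lev 0.
Iteration 1: rows with parent_dir in {1} -> proj (id 2, lev 1), etc (id 3, lev 1).
Iteration 2: rows with parent_dir in {2,3} -> alice (id 4, lev 2), dist (id 5, lev 2), root (id 7, lev 2).
Iteration 3: lev < 2 fails for all current rows; recursion stops.
SUM(lev) = 0 + 1 + 1 + 2 + 2 + 2 = 8.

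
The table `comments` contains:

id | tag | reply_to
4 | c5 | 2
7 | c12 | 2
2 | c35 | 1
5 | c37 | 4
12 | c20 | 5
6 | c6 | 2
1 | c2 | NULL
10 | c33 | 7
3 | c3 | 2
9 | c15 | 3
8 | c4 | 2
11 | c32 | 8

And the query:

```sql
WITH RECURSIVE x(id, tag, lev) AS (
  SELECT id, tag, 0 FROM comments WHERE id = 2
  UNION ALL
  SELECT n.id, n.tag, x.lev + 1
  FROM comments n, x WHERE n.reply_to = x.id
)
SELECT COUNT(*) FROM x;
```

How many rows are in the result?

11

Base: id=2 (c35) at lev 0.
Iteration 1: rows with reply_to in {2} -> c3 (id 3, lev 1), c5 (id 4, lev 1), c6 (id 6, lev 1), c12 (id 7, lev 1), c4 (id 8, lev 1).
Iteration 2: rows with reply_to in {3,4,6,7,8} -> c37 (id 5, lev 2), c15 (id 9, lev 2), c33 (id 10, lev 2), c32 (id 11, lev 2).
Iteration 3: rows with reply_to in {5,9,10,11} -> c20 (id 12, lev 3).
Iteration 4: no rows with reply_to in {12}; recursion stops.
Total rows emitted: 11.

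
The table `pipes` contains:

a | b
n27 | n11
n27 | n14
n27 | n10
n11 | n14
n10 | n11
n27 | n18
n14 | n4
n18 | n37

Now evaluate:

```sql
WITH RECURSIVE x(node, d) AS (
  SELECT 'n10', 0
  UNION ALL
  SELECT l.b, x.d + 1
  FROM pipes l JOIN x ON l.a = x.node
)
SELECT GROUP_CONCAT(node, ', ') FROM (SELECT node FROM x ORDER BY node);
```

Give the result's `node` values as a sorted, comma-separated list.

n10, n11, n14, n4

Base: (n10, d=0).
Iteration 1: edges from {n10} -> (n11, d=1).
Iteration 2: edges from {n11} -> (n14, d=2).
Iteration 3: edges from {n14} -> (n4, d=3).
Iteration 4: no outgoing edges from {n4}; recursion stops.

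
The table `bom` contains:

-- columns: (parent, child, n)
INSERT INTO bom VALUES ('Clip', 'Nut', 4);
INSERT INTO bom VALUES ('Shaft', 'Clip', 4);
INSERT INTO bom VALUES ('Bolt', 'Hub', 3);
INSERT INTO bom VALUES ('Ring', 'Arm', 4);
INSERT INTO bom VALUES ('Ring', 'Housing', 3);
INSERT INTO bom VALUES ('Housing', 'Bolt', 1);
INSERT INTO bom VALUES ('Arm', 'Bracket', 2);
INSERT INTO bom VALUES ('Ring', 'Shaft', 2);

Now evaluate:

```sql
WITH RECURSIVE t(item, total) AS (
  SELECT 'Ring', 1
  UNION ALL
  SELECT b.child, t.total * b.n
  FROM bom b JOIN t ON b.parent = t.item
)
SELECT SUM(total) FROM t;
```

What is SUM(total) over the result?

70

Base: (Ring, total=1).
Iteration 1: components of {Ring} -> Arm = 1*4 = 4, Housing = 1*3 = 3, Shaft = 1*2 = 2.
Iteration 2: components of {Arm,Housing,Shaft} -> Bolt = 3*1 = 3, Bracket = 4*2 = 8, Clip = 2*4 = 8.
Iteration 3: components of {Bolt,Bracket,Clip} -> Hub = 3*3 = 9, Nut = 8*4 = 32.
Iteration 4: no further components; recursion stops.
SUM(total) = 1 + 4 + 3 + 2 + 8 + 3 + 8 + 9 + 32 = 70.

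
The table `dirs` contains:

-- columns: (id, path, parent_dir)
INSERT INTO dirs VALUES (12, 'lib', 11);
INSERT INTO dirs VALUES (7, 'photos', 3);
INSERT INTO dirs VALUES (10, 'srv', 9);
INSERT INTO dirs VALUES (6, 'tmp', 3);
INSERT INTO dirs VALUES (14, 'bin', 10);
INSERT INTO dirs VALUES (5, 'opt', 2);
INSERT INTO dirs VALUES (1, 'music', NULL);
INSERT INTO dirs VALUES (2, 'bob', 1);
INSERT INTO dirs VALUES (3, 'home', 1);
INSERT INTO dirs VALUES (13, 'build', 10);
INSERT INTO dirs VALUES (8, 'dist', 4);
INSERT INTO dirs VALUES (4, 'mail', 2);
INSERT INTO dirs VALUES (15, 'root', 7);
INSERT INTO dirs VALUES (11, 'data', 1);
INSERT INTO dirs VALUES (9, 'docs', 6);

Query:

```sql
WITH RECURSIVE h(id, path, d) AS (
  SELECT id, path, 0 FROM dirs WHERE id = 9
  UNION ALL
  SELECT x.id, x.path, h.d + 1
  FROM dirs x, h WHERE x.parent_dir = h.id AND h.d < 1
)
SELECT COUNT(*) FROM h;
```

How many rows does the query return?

Base: id=9 (docs) at d 0.
Iteration 1: rows with parent_dir in {9} -> srv (id 10, d 1).
Iteration 2: d < 1 fails for all current rows; recursion stops.
Total rows emitted: 2.

2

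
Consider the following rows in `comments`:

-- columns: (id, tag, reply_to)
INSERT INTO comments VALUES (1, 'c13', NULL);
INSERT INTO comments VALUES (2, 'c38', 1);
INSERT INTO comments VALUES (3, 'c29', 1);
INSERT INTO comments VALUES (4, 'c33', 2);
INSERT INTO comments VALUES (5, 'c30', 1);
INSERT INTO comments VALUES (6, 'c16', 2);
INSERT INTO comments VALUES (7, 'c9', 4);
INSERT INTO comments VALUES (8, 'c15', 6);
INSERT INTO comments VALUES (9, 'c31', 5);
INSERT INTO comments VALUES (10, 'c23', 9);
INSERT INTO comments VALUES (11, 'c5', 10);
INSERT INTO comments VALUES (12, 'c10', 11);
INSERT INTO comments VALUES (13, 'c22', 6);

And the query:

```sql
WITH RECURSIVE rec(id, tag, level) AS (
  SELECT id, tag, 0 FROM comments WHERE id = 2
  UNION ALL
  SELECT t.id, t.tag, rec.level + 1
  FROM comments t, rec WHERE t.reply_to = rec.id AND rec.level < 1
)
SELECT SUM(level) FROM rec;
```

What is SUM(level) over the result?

Base: id=2 (c38) at level 0.
Iteration 1: rows with reply_to in {2} -> c33 (id 4, level 1), c16 (id 6, level 1).
Iteration 2: level < 1 fails for all current rows; recursion stops.
SUM(level) = 0 + 1 + 1 = 2.

2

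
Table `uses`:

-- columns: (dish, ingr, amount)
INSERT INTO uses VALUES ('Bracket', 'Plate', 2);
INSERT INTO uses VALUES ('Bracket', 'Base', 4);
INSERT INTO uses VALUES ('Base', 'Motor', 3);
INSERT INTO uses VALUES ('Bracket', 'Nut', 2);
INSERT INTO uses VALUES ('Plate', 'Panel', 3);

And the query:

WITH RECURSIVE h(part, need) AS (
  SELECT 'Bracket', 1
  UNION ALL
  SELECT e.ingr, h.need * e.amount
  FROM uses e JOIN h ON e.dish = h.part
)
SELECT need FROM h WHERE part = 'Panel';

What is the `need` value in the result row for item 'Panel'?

6

Base: (Bracket, need=1).
Iteration 1: components of {Bracket} -> Base = 1*4 = 4, Nut = 1*2 = 2, Plate = 1*2 = 2.
Iteration 2: components of {Base,Nut,Plate} -> Motor = 4*3 = 12, Panel = 2*3 = 6.
Iteration 3: no further components; recursion stops.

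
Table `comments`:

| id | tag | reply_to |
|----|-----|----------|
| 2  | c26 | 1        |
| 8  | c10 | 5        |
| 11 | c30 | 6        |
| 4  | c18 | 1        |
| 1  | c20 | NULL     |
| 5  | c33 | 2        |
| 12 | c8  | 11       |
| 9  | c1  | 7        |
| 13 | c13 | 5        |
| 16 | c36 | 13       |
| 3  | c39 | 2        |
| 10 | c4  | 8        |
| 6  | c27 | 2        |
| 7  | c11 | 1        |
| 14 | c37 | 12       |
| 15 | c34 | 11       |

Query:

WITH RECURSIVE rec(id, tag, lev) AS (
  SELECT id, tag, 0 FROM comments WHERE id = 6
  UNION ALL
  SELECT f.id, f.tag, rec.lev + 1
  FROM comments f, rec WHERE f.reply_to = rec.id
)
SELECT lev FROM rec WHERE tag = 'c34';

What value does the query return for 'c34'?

2

Base: id=6 (c27) at lev 0.
Iteration 1: rows with reply_to in {6} -> c30 (id 11, lev 1).
Iteration 2: rows with reply_to in {11} -> c8 (id 12, lev 2), c34 (id 15, lev 2).
Iteration 3: rows with reply_to in {12,15} -> c37 (id 14, lev 3).
Iteration 4: no rows with reply_to in {14}; recursion stops.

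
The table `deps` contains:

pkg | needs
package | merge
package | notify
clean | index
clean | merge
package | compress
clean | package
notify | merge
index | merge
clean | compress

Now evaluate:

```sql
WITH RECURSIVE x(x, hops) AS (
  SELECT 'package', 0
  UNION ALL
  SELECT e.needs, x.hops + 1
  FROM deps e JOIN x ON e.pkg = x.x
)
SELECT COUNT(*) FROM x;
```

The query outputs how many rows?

Base: (package, hops=0).
Iteration 1: edges from {package} -> (compress, hops=1), (merge, hops=1), (notify, hops=1).
Iteration 2: edges from {compress,merge,notify} -> (merge, hops=2).
Iteration 3: no outgoing edges from {merge}; recursion stops.
Total rows emitted: 5.

5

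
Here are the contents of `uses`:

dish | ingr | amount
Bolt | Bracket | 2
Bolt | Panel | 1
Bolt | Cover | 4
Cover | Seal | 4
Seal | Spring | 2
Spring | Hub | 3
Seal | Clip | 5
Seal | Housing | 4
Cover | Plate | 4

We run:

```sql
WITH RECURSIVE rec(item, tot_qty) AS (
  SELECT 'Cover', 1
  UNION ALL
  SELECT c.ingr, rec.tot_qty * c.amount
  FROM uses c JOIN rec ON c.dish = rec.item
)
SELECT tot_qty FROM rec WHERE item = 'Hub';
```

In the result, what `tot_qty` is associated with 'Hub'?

24

Base: (Cover, tot_qty=1).
Iteration 1: components of {Cover} -> Plate = 1*4 = 4, Seal = 1*4 = 4.
Iteration 2: components of {Plate,Seal} -> Clip = 4*5 = 20, Housing = 4*4 = 16, Spring = 4*2 = 8.
Iteration 3: components of {Clip,Housing,Spring} -> Hub = 8*3 = 24.
Iteration 4: no further components; recursion stops.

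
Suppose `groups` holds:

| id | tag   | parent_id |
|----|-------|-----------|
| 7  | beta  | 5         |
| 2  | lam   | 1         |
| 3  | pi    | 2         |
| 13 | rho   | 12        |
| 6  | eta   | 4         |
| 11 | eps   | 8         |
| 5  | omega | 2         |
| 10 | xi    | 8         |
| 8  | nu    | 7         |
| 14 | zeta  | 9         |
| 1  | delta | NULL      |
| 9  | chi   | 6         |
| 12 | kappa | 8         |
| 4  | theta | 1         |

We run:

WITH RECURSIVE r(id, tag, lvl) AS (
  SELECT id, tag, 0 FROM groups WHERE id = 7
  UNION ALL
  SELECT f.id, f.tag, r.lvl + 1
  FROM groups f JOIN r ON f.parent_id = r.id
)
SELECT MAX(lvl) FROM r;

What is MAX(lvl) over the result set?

Base: id=7 (beta) at lvl 0.
Iteration 1: rows with parent_id in {7} -> nu (id 8, lvl 1).
Iteration 2: rows with parent_id in {8} -> xi (id 10, lvl 2), eps (id 11, lvl 2), kappa (id 12, lvl 2).
Iteration 3: rows with parent_id in {10,11,12} -> rho (id 13, lvl 3).
Iteration 4: no rows with parent_id in {13}; recursion stops.
lvl values: 0, 1, 2, 2, 2, 3; the maximum is 3.

3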